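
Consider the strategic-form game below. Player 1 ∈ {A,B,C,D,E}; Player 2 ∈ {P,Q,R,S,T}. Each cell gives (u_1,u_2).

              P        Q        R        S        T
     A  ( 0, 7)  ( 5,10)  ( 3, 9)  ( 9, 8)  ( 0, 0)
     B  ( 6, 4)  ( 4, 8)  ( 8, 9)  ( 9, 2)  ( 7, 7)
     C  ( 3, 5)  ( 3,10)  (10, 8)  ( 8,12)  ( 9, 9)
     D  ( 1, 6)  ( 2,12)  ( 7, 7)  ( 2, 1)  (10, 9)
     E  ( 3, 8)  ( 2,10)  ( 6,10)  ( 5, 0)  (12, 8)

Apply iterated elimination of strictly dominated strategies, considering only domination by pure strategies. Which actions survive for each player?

Remaining: P1:{A,B,C} P2:{Q,R,S}

P2 drop P (Q beats it: A:10>7 B:8>4 C:10>5 D:12>6 E:10>8)
P2 drop T (Q beats it: A:10>0 B:8>7 C:10>9 D:12>9 E:10>8)
P1 drop D (B beats it: Q:4>2 R:8>7 S:9>2)
P1 drop E (B beats it: Q:4>2 R:8>6 S:9>5)
P1→{A,B,C} P2→{Q,R,S}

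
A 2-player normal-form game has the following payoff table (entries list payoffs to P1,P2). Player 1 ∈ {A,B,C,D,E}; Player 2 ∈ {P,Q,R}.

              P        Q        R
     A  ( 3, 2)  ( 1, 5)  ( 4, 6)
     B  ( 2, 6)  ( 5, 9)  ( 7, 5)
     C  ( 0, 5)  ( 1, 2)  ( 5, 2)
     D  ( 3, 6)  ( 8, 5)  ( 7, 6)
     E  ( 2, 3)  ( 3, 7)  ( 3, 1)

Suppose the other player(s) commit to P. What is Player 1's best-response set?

u_1(A vs P) = 3
u_1(B vs P) = 2
u_1(C vs P) = 0
u_1(D vs P) = 3
u_1(E vs P) = 2
max payoff 3 at {A,D}

BR_1 = {A,D}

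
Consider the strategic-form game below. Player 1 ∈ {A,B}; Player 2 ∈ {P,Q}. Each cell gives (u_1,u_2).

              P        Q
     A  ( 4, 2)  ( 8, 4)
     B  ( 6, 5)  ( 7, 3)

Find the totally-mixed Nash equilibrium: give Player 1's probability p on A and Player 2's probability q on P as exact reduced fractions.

P1 indiff ⇒ q·4+(1-q)·8 = q·6+(1-q)·7 ⇒ q(-2) = (1-q)(-1) ⇒ q = 1/3
P2 indiff ⇒ p·2+(1-p)·5 = p·4+(1-p)·3 ⇒ p(-2) = (1-p)(-2) ⇒ p = 1/2

P1 mixes 1/2 on A; P2 mixes 1/3 on P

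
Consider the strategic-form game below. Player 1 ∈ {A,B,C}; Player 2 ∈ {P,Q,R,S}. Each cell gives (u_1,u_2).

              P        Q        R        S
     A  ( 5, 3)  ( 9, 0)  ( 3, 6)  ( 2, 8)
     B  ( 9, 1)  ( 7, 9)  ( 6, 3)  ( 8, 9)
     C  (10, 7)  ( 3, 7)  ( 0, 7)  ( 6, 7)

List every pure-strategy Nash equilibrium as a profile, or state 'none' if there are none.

NE set: (B,S), (C,P)

(A,P): not NE [P1→C gives 10>5; P2→S gives 8>3]
(A,Q): not NE [P2→S gives 8>0]
(A,R): not NE [P1→B gives 6>3; P2→S gives 8>6]
(A,S): not NE [P1→B gives 8>2]
(B,P): not NE [P1→C gives 10>9; P2→S gives 9>1]
(B,Q): not NE [P1→A gives 9>7]
(B,R): not NE [P2→S gives 9>3]
(B,S): NE
(C,P): NE
(C,Q): not NE [P1→A gives 9>3]
(C,R): not NE [P1→B gives 6>0]
(C,S): not NE [P1→B gives 8>6]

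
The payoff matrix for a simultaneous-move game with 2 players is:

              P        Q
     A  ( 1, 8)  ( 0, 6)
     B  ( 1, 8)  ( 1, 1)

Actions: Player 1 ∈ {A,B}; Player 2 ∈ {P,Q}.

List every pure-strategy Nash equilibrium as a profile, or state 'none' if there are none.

(A,P): NE
(A,Q): not NE [P1→B gives 1>0; P2→P gives 8>6]
(B,P): NE
(B,Q): not NE [P2→P gives 8>1]

NE set: (A,P), (B,P)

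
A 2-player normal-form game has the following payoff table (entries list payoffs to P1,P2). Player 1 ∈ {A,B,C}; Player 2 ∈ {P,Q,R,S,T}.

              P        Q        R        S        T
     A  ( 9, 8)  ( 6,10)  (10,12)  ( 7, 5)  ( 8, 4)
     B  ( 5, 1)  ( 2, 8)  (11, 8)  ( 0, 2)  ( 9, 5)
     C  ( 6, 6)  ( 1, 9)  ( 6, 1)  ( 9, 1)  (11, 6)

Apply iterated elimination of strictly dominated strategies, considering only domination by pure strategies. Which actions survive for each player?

P2 drop P (Q beats it: A:10>8 B:8>1 C:9>6)
P2 drop S (Q beats it: A:10>5 B:8>2 C:9>1)
P2 drop T (Q beats it: A:10>4 B:8>5 C:9>6)
P1 drop C (A beats it: Q:6>1 R:10>6)
P1→{A,B} P2→{Q,R}

Survivors P1:{A,B} P2:{Q,R}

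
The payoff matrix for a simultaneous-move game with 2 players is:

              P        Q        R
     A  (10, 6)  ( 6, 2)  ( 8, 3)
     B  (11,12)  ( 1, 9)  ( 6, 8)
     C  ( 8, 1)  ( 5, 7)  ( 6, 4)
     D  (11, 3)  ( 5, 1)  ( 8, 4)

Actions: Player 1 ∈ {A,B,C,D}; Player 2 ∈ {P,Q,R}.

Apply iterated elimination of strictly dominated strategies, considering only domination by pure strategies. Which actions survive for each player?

IESDS → P1:{A,B,D} P2:{P,R}

P1 drop C (A beats it: P:10>8 Q:6>5 R:8>6)
P2 drop Q (P beats it: A:6>2 B:12>9 D:3>1)
P1→{A,B,D} P2→{P,R}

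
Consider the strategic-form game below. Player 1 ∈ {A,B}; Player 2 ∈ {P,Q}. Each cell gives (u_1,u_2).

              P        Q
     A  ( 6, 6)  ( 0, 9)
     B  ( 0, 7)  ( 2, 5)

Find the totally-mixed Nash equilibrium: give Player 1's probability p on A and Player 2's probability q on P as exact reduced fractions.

P1 mixes 2/5 on A; P2 mixes 1/4 on P

P1 indiff ⇒ q·6+(1-q)·0 = q·0+(1-q)·2 ⇒ q(6) = (1-q)(2) ⇒ q = 1/4
P2 indiff ⇒ p·6+(1-p)·7 = p·9+(1-p)·5 ⇒ p(-3) = (1-p)(-2) ⇒ p = 2/5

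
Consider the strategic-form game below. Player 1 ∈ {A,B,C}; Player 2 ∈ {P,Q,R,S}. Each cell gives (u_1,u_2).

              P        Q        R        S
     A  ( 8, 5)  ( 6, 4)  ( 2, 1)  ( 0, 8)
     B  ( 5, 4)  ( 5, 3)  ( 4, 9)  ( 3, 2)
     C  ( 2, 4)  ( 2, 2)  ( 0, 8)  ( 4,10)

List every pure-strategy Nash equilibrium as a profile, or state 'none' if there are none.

(A,P): not NE [P2→S gives 8>5]
(A,Q): not NE [P2→S gives 8>4]
(A,R): not NE [P1→B gives 4>2; P2→S gives 8>1]
(A,S): not NE [P1→C gives 4>0]
(B,P): not NE [P1→A gives 8>5; P2→R gives 9>4]
(B,Q): not NE [P1→A gives 6>5; P2→R gives 9>3]
(B,R): NE
(B,S): not NE [P1→C gives 4>3; P2→R gives 9>2]
(C,P): not NE [P1→A gives 8>2; P2→S gives 10>4]
(C,Q): not NE [P1→A gives 6>2; P2→S gives 10>2]
(C,R): not NE [P1→B gives 4>0; P2→S gives 10>8]
(C,S): NE

PSNE = {(B,R), (C,S)}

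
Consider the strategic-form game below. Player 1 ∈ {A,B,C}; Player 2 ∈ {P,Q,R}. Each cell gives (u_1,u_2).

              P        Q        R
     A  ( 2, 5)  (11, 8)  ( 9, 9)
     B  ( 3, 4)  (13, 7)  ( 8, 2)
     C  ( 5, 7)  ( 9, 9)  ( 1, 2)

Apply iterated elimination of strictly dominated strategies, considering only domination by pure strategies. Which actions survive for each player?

Survivors P1:{A,B} P2:{Q,R}

P2 drop P (Q beats it: A:8>5 B:7>4 C:9>7)
P1 drop C (A beats it: Q:11>9 R:9>1)
P1→{A,B} P2→{Q,R}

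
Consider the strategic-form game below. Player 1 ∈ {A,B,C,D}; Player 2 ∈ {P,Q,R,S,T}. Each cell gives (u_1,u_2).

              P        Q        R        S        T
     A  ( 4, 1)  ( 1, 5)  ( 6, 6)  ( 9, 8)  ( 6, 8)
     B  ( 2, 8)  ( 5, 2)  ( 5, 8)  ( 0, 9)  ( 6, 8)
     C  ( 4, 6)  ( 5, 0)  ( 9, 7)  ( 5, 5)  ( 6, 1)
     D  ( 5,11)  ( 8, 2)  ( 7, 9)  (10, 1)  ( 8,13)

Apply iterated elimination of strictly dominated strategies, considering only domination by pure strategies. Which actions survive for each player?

P1 drop A (D beats it: P:5>4 Q:8>1 R:7>6 S:10>9 T:8>6)
P1 drop B (D beats it: P:5>2 Q:8>5 R:7>5 S:10>0 T:8>6)
P2 drop Q (P beats it: C:6>0 D:11>2)
P2 drop S (P beats it: C:6>5 D:11>1)
P1→{C,D} P2→{P,R,T}

Remaining: P1:{C,D} P2:{P,R,T}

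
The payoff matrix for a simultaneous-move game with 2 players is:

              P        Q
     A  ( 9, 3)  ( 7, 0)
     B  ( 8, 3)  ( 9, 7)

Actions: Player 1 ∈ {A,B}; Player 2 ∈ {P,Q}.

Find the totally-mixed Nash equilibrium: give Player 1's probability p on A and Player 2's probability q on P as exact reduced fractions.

p=4/7, q=2/3

P1 indiff ⇒ q·9+(1-q)·7 = q·8+(1-q)·9 ⇒ q(1) = (1-q)(2) ⇒ q = 2/3
P2 indiff ⇒ p·3+(1-p)·3 = p·0+(1-p)·7 ⇒ p(3) = (1-p)(4) ⇒ p = 4/7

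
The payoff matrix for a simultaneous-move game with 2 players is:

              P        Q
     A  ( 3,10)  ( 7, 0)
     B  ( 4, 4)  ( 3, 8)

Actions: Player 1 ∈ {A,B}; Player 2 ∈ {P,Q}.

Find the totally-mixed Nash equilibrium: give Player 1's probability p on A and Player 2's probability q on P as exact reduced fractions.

P1 indiff ⇒ q·3+(1-q)·7 = q·4+(1-q)·3 ⇒ q(-1) = (1-q)(-4) ⇒ q = 4/5
P2 indiff ⇒ p·10+(1-p)·4 = p·0+(1-p)·8 ⇒ p(10) = (1-p)(4) ⇒ p = 2/7

p=2/7, q=4/5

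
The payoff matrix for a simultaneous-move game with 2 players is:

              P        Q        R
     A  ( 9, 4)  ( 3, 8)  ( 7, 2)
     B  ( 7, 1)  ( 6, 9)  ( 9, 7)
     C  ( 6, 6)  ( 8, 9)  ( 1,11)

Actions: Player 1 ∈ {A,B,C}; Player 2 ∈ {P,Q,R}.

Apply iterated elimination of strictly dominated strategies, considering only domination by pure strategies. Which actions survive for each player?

P2 drop P (Q beats it: A:8>4 B:9>1 C:9>6)
P1 drop A (B beats it: Q:6>3 R:9>7)
P1→{B,C} P2→{Q,R}

Survivors P1:{B,C} P2:{Q,R}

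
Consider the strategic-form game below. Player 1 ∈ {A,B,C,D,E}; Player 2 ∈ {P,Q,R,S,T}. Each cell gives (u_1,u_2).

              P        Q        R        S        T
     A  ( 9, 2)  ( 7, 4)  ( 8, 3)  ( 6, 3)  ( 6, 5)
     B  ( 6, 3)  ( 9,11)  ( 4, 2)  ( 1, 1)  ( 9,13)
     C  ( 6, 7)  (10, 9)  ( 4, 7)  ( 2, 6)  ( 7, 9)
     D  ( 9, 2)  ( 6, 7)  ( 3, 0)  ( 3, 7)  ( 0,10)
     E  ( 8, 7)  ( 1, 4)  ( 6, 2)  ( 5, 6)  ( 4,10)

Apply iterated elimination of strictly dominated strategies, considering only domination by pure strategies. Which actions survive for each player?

Remaining: P1:{B,C} P2:{Q,T}

P1 drop E (A beats it: P:9>8 Q:7>1 R:8>6 S:6>5 T:6>4)
P2 drop P (Q beats it: A:4>2 B:11>3 C:9>7 D:7>2)
P1 drop D (A beats it: Q:7>6 R:8>3 S:6>3 T:6>0)
P2 drop R (Q beats it: A:4>3 B:11>2 C:9>7)
P2 drop S (Q beats it: A:4>3 B:11>1 C:9>6)
P1 drop A (B beats it: Q:9>7 T:9>6)
P1→{B,C} P2→{Q,T}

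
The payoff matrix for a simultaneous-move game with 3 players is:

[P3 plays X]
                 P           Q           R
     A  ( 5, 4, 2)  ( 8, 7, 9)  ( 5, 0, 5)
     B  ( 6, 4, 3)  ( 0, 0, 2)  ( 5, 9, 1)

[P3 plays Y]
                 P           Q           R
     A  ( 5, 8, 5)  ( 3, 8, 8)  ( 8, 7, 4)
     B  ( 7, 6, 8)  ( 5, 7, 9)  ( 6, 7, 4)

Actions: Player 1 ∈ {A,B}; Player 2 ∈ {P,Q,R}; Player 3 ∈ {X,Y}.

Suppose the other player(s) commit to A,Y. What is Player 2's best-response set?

P2 best: {P,Q}

u_2(P vs A,Y) = 8
u_2(Q vs A,Y) = 8
u_2(R vs A,Y) = 7
max payoff 8 at {P,Q}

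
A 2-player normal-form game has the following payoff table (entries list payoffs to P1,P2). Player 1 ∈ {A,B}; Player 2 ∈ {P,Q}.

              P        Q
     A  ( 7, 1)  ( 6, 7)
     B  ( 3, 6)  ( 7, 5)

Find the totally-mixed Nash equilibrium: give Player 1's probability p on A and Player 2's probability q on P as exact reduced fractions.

P1 indiff ⇒ q·7+(1-q)·6 = q·3+(1-q)·7 ⇒ q(4) = (1-q)(1) ⇒ q = 1/5
P2 indiff ⇒ p·1+(1-p)·6 = p·7+(1-p)·5 ⇒ p(-6) = (1-p)(-1) ⇒ p = 1/7

p=1/7, q=1/5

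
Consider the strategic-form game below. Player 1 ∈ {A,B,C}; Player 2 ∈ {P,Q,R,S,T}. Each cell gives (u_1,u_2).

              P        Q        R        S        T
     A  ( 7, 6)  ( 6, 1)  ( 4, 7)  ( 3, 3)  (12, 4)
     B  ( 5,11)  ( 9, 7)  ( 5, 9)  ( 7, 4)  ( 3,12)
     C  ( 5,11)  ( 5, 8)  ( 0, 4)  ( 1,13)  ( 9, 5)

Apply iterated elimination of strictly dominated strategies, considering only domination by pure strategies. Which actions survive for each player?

IESDS → P1:{A,B} P2:{P,R,T}

P1 drop C (A beats it: P:7>5 Q:6>5 R:4>0 S:3>1 T:12>9)
P2 drop Q (P beats it: A:6>1 B:11>7)
P2 drop S (P beats it: A:6>3 B:11>4)
P1→{A,B} P2→{P,R,T}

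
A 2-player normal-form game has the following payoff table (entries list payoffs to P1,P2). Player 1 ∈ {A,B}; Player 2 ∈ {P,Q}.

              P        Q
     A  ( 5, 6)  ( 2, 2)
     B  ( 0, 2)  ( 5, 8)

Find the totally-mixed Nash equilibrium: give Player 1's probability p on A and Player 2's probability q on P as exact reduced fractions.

P1 indiff ⇒ q·5+(1-q)·2 = q·0+(1-q)·5 ⇒ q(5) = (1-q)(3) ⇒ q = 3/8
P2 indiff ⇒ p·6+(1-p)·2 = p·2+(1-p)·8 ⇒ p(4) = (1-p)(6) ⇒ p = 3/5

(p,q) = (3/5, 3/8)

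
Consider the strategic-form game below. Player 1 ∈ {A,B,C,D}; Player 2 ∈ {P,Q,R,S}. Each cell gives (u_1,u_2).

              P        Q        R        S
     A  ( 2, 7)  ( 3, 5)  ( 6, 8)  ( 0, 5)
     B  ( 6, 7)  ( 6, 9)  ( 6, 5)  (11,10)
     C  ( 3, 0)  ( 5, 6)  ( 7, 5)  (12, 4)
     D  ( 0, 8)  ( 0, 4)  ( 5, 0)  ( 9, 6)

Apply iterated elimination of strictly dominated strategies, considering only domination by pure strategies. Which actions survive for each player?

Survivors P1:{B,C} P2:{Q,S}

P1 drop A (C beats it: P:3>2 Q:5>3 R:7>6 S:12>0)
P1 drop D (B beats it: P:6>0 Q:6>0 R:6>5 S:11>9)
P2 drop P (Q beats it: B:9>7 C:6>0)
P2 drop R (Q beats it: B:9>5 C:6>5)
P1→{B,C} P2→{Q,S}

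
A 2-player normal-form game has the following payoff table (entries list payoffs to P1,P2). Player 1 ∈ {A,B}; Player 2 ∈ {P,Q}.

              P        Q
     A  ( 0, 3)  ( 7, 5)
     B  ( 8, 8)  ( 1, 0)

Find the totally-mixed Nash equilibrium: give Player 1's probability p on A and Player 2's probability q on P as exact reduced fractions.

(p,q) = (4/5, 3/7)

P1 indiff ⇒ q·0+(1-q)·7 = q·8+(1-q)·1 ⇒ q(-8) = (1-q)(-6) ⇒ q = 3/7
P2 indiff ⇒ p·3+(1-p)·8 = p·5+(1-p)·0 ⇒ p(-2) = (1-p)(-8) ⇒ p = 4/5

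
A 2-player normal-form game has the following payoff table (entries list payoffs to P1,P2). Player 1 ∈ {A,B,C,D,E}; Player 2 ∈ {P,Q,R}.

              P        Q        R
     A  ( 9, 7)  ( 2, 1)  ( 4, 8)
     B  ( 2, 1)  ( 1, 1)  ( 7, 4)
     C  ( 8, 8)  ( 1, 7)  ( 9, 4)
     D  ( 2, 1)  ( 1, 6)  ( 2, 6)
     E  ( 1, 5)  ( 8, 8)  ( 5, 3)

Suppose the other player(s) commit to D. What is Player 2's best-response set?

u_2(P vs D) = 1
u_2(Q vs D) = 6
u_2(R vs D) = 6
max payoff 6 at {Q,R}

P2 best: {Q,R}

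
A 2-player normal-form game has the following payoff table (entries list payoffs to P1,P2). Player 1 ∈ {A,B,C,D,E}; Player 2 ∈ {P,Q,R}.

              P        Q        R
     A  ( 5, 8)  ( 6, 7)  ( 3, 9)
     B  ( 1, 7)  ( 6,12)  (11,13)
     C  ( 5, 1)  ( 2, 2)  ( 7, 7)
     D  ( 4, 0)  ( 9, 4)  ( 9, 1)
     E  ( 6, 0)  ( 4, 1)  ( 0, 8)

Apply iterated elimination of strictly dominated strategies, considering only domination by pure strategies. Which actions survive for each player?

P2 drop P (R beats it: A:9>8 B:13>7 C:7>1 D:1>0 E:8>0)
P1 drop A (D beats it: Q:9>6 R:9>3)
P1 drop C (B beats it: Q:6>2 R:11>7)
P1 drop E (B beats it: Q:6>4 R:11>0)
P1→{B,D} P2→{Q,R}

Survivors P1:{B,D} P2:{Q,R}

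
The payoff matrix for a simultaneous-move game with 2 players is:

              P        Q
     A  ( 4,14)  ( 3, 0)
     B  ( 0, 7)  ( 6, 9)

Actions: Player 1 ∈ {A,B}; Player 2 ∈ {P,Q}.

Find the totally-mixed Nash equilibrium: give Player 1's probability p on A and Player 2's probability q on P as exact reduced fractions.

P1 indiff ⇒ q·4+(1-q)·3 = q·0+(1-q)·6 ⇒ q(4) = (1-q)(3) ⇒ q = 3/7
P2 indiff ⇒ p·14+(1-p)·7 = p·0+(1-p)·9 ⇒ p(14) = (1-p)(2) ⇒ p = 1/8

(p,q) = (1/8, 3/7)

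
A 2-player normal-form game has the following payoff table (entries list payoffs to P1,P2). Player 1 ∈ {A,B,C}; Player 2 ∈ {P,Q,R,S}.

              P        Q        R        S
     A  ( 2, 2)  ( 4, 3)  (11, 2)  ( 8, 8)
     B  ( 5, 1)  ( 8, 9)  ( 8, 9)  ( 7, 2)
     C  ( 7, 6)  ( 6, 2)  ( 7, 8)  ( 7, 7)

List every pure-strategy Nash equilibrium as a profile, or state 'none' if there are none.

(A,P): not NE [P1→C gives 7>2; P2→S gives 8>2]
(A,Q): not NE [P1→B gives 8>4; P2→S gives 8>3]
(A,R): not NE [P2→S gives 8>2]
(A,S): NE
(B,P): not NE [P1→C gives 7>5; P2→R gives 9>1]
(B,Q): NE
(B,R): not NE [P1→A gives 11>8]
(B,S): not NE [P1→A gives 8>7; P2→R gives 9>2]
(C,P): not NE [P2→R gives 8>6]
(C,Q): not NE [P1→B gives 8>6; P2→R gives 8>2]
(C,R): not NE [P1→A gives 11>7]
(C,S): not NE [P1→A gives 8>7; P2→R gives 8>7]

NE set: (A,S), (B,Q)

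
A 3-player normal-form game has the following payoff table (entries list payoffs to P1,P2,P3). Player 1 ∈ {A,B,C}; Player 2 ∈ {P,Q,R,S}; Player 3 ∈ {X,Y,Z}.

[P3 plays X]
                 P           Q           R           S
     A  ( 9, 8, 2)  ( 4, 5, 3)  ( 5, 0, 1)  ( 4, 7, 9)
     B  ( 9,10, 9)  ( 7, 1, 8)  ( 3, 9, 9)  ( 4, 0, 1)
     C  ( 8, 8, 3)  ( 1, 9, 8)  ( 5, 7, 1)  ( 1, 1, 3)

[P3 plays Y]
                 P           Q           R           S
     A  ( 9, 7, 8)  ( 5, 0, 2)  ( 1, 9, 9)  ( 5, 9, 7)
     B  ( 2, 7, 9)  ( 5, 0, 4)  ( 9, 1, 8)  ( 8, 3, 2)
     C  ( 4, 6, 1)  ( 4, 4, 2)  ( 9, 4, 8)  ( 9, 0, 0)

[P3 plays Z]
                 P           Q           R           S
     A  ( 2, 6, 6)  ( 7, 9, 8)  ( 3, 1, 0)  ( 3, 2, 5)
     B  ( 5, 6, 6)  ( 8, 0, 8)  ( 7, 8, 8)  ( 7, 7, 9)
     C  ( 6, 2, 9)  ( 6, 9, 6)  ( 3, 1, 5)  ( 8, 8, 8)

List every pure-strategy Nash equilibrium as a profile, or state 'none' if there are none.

PSNE = {(B,P,X)}

(A,P,X): not NE [P3→Y gives 8>2]
(A,P,Y): not NE [P2→S gives 9>7]
(A,P,Z): not NE [P1→C gives 6>2; P2→Q gives 9>6; P3→Y gives 8>6]
(A,Q,X): not NE [P1→B gives 7>4; P2→P gives 8>5; P3→Z gives 8>3]
(A,Q,Y): not NE [P2→S gives 9>0; P3→Z gives 8>2]
(A,Q,Z): not NE [P1→B gives 8>7]
(A,R,X): not NE [P2→P gives 8>0; P3→Y gives 9>1]
(A,R,Y): not NE [P1→C gives 9>1]
(A,R,Z): not NE [P1→B gives 7>3; P2→Q gives 9>1; P3→Y gives 9>0]
(A,S,X): not NE [P2→P gives 8>7]
(A,S,Y): not NE [P1→C gives 9>5; P3→X gives 9>7]
(A,S,Z): not NE [P1→C gives 8>3; P2→Q gives 9>2; P3→X gives 9>5]
(B,P,X): NE
(B,P,Y): not NE [P1→A gives 9>2]
(B,P,Z): not NE [P1→C gives 6>5; P2→R gives 8>6; P3→Y gives 9>6]
(B,Q,X): not NE [P2→P gives 10>1]
(B,Q,Y): not NE [P2→P gives 7>0; P3→Z gives 8>4]
(B,Q,Z): not NE [P2→R gives 8>0]
(B,R,X): not NE [P1→C gives 5>3; P2→P gives 10>9]
(B,R,Y): not NE [P2→P gives 7>1; P3→X gives 9>8]
(B,R,Z): not NE [P3→X gives 9>8]
(B,S,X): not NE [P2→P gives 10>0; P3→Z gives 9>1]
(B,S,Y): not NE [P1→C gives 9>8; P2→P gives 7>3; P3→Z gives 9>2]
(B,S,Z): not NE [P1→C gives 8>7; P2→R gives 8>7]
(C,P,X): not NE [P1→B gives 9>8; P2→Q gives 9>8; P3→Z gives 9>3]
(C,P,Y): not NE [P1→A gives 9>4; P3→Z gives 9>1]
(C,P,Z): not NE [P2→Q gives 9>2]
(C,Q,X): not NE [P1→B gives 7>1]
(C,Q,Y): not NE [P1→B gives 5>4; P2→P gives 6>4; P3→X gives 8>2]
(C,Q,Z): not NE [P1→B gives 8>6; P3→X gives 8>6]
(C,R,X): not NE [P2→Q gives 9>7; P3→Y gives 8>1]
(C,R,Y): not NE [P2→P gives 6>4]
(C,R,Z): not NE [P1→B gives 7>3; P2→Q gives 9>1; P3→Y gives 8>5]
(C,S,X): not NE [P1→B gives 4>1; P2→Q gives 9>1; P3→Z gives 8>3]
(C,S,Y): not NE [P2→P gives 6>0; P3→Z gives 8>0]
(C,S,Z): not NE [P2→Q gives 9>8]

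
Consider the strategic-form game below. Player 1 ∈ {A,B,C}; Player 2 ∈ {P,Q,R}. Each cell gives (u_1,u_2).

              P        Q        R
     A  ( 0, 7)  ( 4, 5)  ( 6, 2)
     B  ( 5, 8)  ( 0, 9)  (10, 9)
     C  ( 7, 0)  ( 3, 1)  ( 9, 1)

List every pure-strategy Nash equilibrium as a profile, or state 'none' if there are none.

(A,P): not NE [P1→C gives 7>0]
(A,Q): not NE [P2→P gives 7>5]
(A,R): not NE [P1→B gives 10>6; P2→P gives 7>2]
(B,P): not NE [P1→C gives 7>5; P2→R gives 9>8]
(B,Q): not NE [P1→A gives 4>0]
(B,R): NE
(C,P): not NE [P2→R gives 1>0]
(C,Q): not NE [P1→A gives 4>3]
(C,R): not NE [P1→B gives 10>9]

NE set: (B,R)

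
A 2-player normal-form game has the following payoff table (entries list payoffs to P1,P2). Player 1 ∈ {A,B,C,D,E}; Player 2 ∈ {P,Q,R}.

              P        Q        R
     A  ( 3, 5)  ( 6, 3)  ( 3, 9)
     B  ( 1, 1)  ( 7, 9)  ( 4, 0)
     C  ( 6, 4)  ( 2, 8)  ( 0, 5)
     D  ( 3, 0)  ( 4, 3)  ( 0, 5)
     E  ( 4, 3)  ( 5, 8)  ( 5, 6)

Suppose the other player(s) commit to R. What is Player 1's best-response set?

u_1(A vs R) = 3
u_1(B vs R) = 4
u_1(C vs R) = 0
u_1(D vs R) = 0
u_1(E vs R) = 5
max payoff 5 at {E}

argmax u_1 = {E}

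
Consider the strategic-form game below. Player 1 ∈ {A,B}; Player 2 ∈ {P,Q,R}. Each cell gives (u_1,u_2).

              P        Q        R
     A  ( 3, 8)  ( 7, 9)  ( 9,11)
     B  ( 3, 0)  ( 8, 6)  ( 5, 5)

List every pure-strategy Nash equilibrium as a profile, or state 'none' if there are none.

NE set: (A,R), (B,Q)

(A,P): not NE [P2→R gives 11>8]
(A,Q): not NE [P1→B gives 8>7; P2→R gives 11>9]
(A,R): NE
(B,P): not NE [P2→Q gives 6>0]
(B,Q): NE
(B,R): not NE [P1→A gives 9>5; P2→Q gives 6>5]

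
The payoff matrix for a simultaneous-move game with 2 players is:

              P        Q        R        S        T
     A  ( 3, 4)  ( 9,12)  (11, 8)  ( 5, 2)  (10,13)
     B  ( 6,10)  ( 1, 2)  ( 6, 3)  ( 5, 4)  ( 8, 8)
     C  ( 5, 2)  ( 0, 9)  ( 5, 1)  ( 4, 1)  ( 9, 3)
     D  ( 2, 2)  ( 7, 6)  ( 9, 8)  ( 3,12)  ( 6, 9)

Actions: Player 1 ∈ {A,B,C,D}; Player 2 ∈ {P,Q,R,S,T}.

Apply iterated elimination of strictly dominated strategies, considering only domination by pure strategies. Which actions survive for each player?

P1 drop D (A beats it: P:3>2 Q:9>7 R:11>9 S:5>3 T:10>6)
P2 drop R (T beats it: A:13>8 B:8>3 C:3>1)
P2 drop S (P beats it: A:4>2 B:10>4 C:2>1)
P1→{A,B,C} P2→{P,Q,T}

IESDS → P1:{A,B,C} P2:{P,Q,T}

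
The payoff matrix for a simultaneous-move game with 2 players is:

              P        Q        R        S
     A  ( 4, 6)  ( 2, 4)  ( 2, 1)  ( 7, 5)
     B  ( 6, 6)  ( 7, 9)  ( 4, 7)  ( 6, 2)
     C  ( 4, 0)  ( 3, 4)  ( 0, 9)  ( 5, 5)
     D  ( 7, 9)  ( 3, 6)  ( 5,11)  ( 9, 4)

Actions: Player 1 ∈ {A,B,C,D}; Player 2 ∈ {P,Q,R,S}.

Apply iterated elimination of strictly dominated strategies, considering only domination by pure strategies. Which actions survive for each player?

Remaining: P1:{B,D} P2:{Q,R}

P1 drop A (D beats it: P:7>4 Q:3>2 R:5>2 S:9>7)
P1 drop C (B beats it: P:6>4 Q:7>3 R:4>0 S:6>5)
P2 drop P (R beats it: B:7>6 D:11>9)
P2 drop S (Q beats it: B:9>2 D:6>4)
P1→{B,D} P2→{Q,R}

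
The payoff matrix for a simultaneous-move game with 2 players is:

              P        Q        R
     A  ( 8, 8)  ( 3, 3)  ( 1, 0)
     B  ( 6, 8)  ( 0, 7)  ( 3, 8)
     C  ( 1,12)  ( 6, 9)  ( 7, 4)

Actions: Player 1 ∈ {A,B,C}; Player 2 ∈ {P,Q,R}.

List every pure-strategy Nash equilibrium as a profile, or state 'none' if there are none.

Nash profiles: (A,P)

(A,P): NE
(A,Q): not NE [P1→C gives 6>3; P2→P gives 8>3]
(A,R): not NE [P1→C gives 7>1; P2→P gives 8>0]
(B,P): not NE [P1→A gives 8>6]
(B,Q): not NE [P1→C gives 6>0; P2→R gives 8>7]
(B,R): not NE [P1→C gives 7>3]
(C,P): not NE [P1→A gives 8>1]
(C,Q): not NE [P2→P gives 12>9]
(C,R): not NE [P2→P gives 12>4]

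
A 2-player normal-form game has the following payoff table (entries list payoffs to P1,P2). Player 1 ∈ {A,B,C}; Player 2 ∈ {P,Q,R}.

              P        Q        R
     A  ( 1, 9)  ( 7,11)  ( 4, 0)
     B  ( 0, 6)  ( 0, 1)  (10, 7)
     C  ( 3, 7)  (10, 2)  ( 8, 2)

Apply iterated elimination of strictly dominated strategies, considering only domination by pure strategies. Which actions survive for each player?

P1 drop A (C beats it: P:3>1 Q:10>7 R:8>4)
P2 drop Q (P beats it: B:6>1 C:7>2)
P1→{B,C} P2→{P,R}

Survivors P1:{B,C} P2:{P,R}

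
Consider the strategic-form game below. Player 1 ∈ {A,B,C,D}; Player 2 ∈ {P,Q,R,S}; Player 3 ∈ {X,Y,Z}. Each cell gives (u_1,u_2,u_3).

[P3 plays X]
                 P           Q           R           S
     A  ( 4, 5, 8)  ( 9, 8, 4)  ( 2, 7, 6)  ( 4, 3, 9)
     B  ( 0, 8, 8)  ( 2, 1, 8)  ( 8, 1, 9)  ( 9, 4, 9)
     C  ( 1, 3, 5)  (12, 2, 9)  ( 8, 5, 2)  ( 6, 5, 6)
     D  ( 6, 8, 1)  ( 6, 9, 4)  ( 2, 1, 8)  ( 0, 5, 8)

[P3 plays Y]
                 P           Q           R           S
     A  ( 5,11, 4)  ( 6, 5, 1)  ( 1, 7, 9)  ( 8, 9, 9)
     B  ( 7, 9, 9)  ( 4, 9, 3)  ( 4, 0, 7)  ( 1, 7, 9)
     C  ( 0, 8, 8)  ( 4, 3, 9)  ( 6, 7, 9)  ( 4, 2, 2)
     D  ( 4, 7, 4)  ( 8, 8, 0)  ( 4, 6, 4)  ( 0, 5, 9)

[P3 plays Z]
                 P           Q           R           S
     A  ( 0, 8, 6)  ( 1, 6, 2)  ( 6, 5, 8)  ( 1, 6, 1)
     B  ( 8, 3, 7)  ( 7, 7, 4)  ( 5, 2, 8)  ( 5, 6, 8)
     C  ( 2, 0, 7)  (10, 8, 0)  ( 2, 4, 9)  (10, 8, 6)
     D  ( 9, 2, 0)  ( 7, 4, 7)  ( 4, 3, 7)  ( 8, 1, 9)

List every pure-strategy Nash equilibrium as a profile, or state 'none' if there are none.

(A,P,X): not NE [P1→D gives 6>4; P2→Q gives 8>5]
(A,P,Y): not NE [P1→B gives 7>5; P3→X gives 8>4]
(A,P,Z): not NE [P1→D gives 9>0; P3→X gives 8>6]
(A,Q,X): not NE [P1→C gives 12>9]
(A,Q,Y): not NE [P1→D gives 8>6; P2→P gives 11>5; P3→X gives 4>1]
(A,Q,Z): not NE [P1→C gives 10>1; P2→P gives 8>6; P3→X gives 4>2]
(A,R,X): not NE [P1→C gives 8>2; P2→Q gives 8>7; P3→Y gives 9>6]
(A,R,Y): not NE [P1→C gives 6>1; P2→P gives 11>7]
(A,R,Z): not NE [P2→P gives 8>5; P3→Y gives 9>8]
(A,S,X): not NE [P1→B gives 9>4; P2→Q gives 8>3]
(A,S,Y): not NE [P2→P gives 11>9]
(A,S,Z): not NE [P1→C gives 10>1; P2→P gives 8>6; P3→Y gives 9>1]
(B,P,X): not NE [P1→D gives 6>0; P3→Y gives 9>8]
(B,P,Y): NE
(B,P,Z): not NE [P1→D gives 9>8; P2→Q gives 7>3; P3→Y gives 9>7]
(B,Q,X): not NE [P1→C gives 12>2; P2→P gives 8>1]
(B,Q,Y): not NE [P1→D gives 8>4; P3→X gives 8>3]
(B,Q,Z): not NE [P1→C gives 10>7; P3→X gives 8>4]
(B,R,X): not NE [P2→P gives 8>1]
(B,R,Y): not NE [P1→C gives 6>4; P2→Q gives 9>0; P3→X gives 9>7]
(B,R,Z): not NE [P1→A gives 6>5; P2→Q gives 7>2; P3→X gives 9>8]
(B,S,X): not NE [P2→P gives 8>4]
(B,S,Y): not NE [P1→A gives 8>1; P2→Q gives 9>7]
(B,S,Z): not NE [P1→C gives 10>5; P2→Q gives 7>6; P3→Y gives 9>8]
(C,P,X): not NE [P1→D gives 6>1; P2→S gives 5>3; P3→Y gives 8>5]
(C,P,Y): not NE [P1→B gives 7>0]
(C,P,Z): not NE [P1→D gives 9>2; P2→S gives 8>0; P3→Y gives 8>7]
(C,Q,X): not NE [P2→S gives 5>2]
(C,Q,Y): not NE [P1→D gives 8>4; P2→P gives 8>3]
(C,Q,Z): not NE [P3→Y gives 9>0]
(C,R,X): not NE [P3→Z gives 9>2]
(C,R,Y): not NE [P2→P gives 8>7]
(C,R,Z): not NE [P1→A gives 6>2; P2→S gives 8>4]
(C,S,X): not NE [P1→B gives 9>6]
(C,S,Y): not NE [P1→A gives 8>4; P2→P gives 8>2; P3→Z gives 6>2]
(C,S,Z): NE
(D,P,X): not NE [P2→Q gives 9>8; P3→Y gives 4>1]
(D,P,Y): not NE [P1→B gives 7>4; P2→Q gives 8>7]
(D,P,Z): not NE [P2→Q gives 4>2; P3→Y gives 4>0]
(D,Q,X): not NE [P1→C gives 12>6; P3→Z gives 7>4]
(D,Q,Y): not NE [P3→Z gives 7>0]
(D,Q,Z): not NE [P1→C gives 10>7]
(D,R,X): not NE [P1→C gives 8>2; P2→Q gives 9>1]
(D,R,Y): not NE [P1→C gives 6>4; P2→Q gives 8>6; P3→X gives 8>4]
(D,R,Z): not NE [P1→A gives 6>4; P2→Q gives 4>3; P3→X gives 8>7]
(D,S,X): not NE [P1→B gives 9>0; P2→Q gives 9>5; P3→Z gives 9>8]
(D,S,Y): not NE [P1→A gives 8>0; P2→Q gives 8>5]
(D,S,Z): not NE [P1→C gives 10>8; P2→Q gives 4>1]

Nash profiles: (B,P,Y), (C,S,Z)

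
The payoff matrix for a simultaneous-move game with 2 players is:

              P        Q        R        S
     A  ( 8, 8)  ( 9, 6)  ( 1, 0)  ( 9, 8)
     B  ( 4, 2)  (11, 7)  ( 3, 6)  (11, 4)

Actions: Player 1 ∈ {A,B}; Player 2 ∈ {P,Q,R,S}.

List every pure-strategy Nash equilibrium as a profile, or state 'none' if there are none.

(A,P): NE
(A,Q): not NE [P1→B gives 11>9; P2→S gives 8>6]
(A,R): not NE [P1→B gives 3>1; P2→S gives 8>0]
(A,S): not NE [P1→B gives 11>9]
(B,P): not NE [P1→A gives 8>4; P2→Q gives 7>2]
(B,Q): NE
(B,R): not NE [P2→Q gives 7>6]
(B,S): not NE [P2→Q gives 7>4]

NE set: (A,P), (B,Q)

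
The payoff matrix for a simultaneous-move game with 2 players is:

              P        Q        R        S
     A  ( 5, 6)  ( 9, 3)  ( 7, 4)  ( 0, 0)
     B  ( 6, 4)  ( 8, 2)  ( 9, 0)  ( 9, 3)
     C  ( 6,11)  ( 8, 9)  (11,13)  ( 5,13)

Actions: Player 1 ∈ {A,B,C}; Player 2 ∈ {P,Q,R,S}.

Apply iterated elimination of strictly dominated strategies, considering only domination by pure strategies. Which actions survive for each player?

P2 drop Q (P beats it: A:6>3 B:4>2 C:11>9)
P1 drop A (B beats it: P:6>5 R:9>7 S:9>0)
P1→{B,C} P2→{P,R,S}

Survivors P1:{B,C} P2:{P,R,S}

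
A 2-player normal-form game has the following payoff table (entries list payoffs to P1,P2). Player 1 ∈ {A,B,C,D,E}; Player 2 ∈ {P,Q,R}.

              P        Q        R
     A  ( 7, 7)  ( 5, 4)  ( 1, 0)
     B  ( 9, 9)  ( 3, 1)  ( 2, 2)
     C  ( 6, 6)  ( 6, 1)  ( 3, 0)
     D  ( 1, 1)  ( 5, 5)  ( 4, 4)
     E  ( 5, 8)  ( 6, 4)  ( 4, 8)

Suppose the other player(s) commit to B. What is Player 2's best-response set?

P2 best: {P}

u_2(P vs B) = 9
u_2(Q vs B) = 1
u_2(R vs B) = 2
max payoff 9 at {P}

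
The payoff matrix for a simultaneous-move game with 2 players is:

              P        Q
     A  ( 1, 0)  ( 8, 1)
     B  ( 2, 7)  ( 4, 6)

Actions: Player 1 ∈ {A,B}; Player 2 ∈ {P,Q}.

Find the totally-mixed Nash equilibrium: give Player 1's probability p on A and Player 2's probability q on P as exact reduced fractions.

P1 indiff ⇒ q·1+(1-q)·8 = q·2+(1-q)·4 ⇒ q(-1) = (1-q)(-4) ⇒ q = 4/5
P2 indiff ⇒ p·0+(1-p)·7 = p·1+(1-p)·6 ⇒ p(-1) = (1-p)(-1) ⇒ p = 1/2

(p,q) = (1/2, 4/5)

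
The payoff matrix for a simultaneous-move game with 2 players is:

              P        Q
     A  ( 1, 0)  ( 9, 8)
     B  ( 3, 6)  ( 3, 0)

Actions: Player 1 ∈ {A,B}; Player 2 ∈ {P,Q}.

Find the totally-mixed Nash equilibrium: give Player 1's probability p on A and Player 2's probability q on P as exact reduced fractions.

P1 indiff ⇒ q·1+(1-q)·9 = q·3+(1-q)·3 ⇒ q(-2) = (1-q)(-6) ⇒ q = 3/4
P2 indiff ⇒ p·0+(1-p)·6 = p·8+(1-p)·0 ⇒ p(-8) = (1-p)(-6) ⇒ p = 3/7

p=3/7, q=3/4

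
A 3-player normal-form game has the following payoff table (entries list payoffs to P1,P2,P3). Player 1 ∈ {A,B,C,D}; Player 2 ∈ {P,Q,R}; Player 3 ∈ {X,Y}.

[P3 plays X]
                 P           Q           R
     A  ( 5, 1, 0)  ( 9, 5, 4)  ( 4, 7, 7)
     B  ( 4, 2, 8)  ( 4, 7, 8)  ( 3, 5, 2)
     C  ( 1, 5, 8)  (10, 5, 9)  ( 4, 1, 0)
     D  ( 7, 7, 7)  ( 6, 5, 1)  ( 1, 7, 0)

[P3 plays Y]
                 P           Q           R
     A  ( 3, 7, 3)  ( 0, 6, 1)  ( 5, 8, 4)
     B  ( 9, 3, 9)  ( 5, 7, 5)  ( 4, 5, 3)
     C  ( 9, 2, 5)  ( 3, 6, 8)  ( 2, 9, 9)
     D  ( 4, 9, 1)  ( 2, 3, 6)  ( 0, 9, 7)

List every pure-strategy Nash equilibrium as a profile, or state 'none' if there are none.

(A,P,X): not NE [P1→D gives 7>5; P2→R gives 7>1; P3→Y gives 3>0]
(A,P,Y): not NE [P1→C gives 9>3; P2→R gives 8>7]
(A,Q,X): not NE [P1→C gives 10>9; P2→R gives 7>5]
(A,Q,Y): not NE [P1→B gives 5>0; P2→R gives 8>6; P3→X gives 4>1]
(A,R,X): NE
(A,R,Y): not NE [P3→X gives 7>4]
(B,P,X): not NE [P1→D gives 7>4; P2→Q gives 7>2; P3→Y gives 9>8]
(B,P,Y): not NE [P2→Q gives 7>3]
(B,Q,X): not NE [P1→C gives 10>4]
(B,Q,Y): not NE [P3→X gives 8>5]
(B,R,X): not NE [P1→C gives 4>3; P2→Q gives 7>5; P3→Y gives 3>2]
(B,R,Y): not NE [P1→A gives 5>4; P2→Q gives 7>5]
(C,P,X): not NE [P1→D gives 7>1]
(C,P,Y): not NE [P2→R gives 9>2; P3→X gives 8>5]
(C,Q,X): NE
(C,Q,Y): not NE [P1→B gives 5>3; P2→R gives 9>6; P3→X gives 9>8]
(C,R,X): not NE [P2→Q gives 5>1; P3→Y gives 9>0]
(C,R,Y): not NE [P1→A gives 5>2]
(D,P,X): NE
(D,P,Y): not NE [P1→C gives 9>4; P3→X gives 7>1]
(D,Q,X): not NE [P1→C gives 10>6; P2→R gives 7>5; P3→Y gives 6>1]
(D,Q,Y): not NE [P1→B gives 5>2; P2→R gives 9>3]
(D,R,X): not NE [P1→C gives 4>1; P3→Y gives 7>0]
(D,R,Y): not NE [P1→A gives 5>0]

Nash profiles: (A,R,X), (C,Q,X), (D,P,X)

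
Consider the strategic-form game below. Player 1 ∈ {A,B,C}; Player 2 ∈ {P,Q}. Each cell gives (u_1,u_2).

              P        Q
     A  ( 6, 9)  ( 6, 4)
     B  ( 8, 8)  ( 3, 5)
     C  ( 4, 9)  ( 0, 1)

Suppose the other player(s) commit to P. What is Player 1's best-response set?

argmax u_1 = {B}

u_1(A vs P) = 6
u_1(B vs P) = 8
u_1(C vs P) = 4
max payoff 8 at {B}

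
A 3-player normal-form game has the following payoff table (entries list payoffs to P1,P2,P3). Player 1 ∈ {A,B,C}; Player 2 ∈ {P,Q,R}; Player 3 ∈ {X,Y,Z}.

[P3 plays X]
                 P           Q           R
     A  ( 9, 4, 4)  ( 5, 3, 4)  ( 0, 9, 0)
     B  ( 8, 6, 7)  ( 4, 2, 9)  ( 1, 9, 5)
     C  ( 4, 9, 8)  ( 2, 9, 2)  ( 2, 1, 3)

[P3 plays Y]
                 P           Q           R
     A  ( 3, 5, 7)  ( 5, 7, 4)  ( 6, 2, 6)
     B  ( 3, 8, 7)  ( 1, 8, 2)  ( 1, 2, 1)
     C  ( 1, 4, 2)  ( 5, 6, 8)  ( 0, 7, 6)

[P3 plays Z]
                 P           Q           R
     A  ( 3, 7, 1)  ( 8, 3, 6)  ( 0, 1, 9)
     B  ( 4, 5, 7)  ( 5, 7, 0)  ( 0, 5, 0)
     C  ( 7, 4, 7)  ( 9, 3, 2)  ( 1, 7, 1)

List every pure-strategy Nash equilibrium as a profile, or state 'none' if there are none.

(A,P,X): not NE [P2→R gives 9>4; P3→Y gives 7>4]
(A,P,Y): not NE [P2→Q gives 7>5]
(A,P,Z): not NE [P1→C gives 7>3; P3→Y gives 7>1]
(A,Q,X): not NE [P2→R gives 9>3; P3→Z gives 6>4]
(A,Q,Y): not NE [P3→Z gives 6>4]
(A,Q,Z): not NE [P1→C gives 9>8; P2→P gives 7>3]
(A,R,X): not NE [P1→C gives 2>0; P3→Z gives 9>0]
(A,R,Y): not NE [P2→Q gives 7>2; P3→Z gives 9>6]
(A,R,Z): not NE [P1→C gives 1>0; P2→P gives 7>1]
(B,P,X): not NE [P1→A gives 9>8; P2→R gives 9>6]
(B,P,Y): NE
(B,P,Z): not NE [P1→C gives 7>4; P2→Q gives 7>5]
(B,Q,X): not NE [P1→A gives 5>4; P2→R gives 9>2]
(B,Q,Y): not NE [P1→C gives 5>1; P3→X gives 9>2]
(B,Q,Z): not NE [P1→C gives 9>5; P3→X gives 9>0]
(B,R,X): not NE [P1→C gives 2>1]
(B,R,Y): not NE [P1→A gives 6>1; P2→Q gives 8>2; P3→X gives 5>1]
(B,R,Z): not NE [P1→C gives 1>0; P2→Q gives 7>5; P3→X gives 5>0]
(C,P,X): not NE [P1→A gives 9>4]
(C,P,Y): not NE [P1→B gives 3>1; P2→R gives 7>4; P3→X gives 8>2]
(C,P,Z): not NE [P2→R gives 7>4; P3→X gives 8>7]
(C,Q,X): not NE [P1→A gives 5>2; P3→Y gives 8>2]
(C,Q,Y): not NE [P2→R gives 7>6]
(C,Q,Z): not NE [P2→R gives 7>3; P3→Y gives 8>2]
(C,R,X): not NE [P2→Q gives 9>1; P3→Y gives 6>3]
(C,R,Y): not NE [P1→A gives 6>0]
(C,R,Z): not NE [P3→Y gives 6>1]

PSNE = {(B,P,Y)}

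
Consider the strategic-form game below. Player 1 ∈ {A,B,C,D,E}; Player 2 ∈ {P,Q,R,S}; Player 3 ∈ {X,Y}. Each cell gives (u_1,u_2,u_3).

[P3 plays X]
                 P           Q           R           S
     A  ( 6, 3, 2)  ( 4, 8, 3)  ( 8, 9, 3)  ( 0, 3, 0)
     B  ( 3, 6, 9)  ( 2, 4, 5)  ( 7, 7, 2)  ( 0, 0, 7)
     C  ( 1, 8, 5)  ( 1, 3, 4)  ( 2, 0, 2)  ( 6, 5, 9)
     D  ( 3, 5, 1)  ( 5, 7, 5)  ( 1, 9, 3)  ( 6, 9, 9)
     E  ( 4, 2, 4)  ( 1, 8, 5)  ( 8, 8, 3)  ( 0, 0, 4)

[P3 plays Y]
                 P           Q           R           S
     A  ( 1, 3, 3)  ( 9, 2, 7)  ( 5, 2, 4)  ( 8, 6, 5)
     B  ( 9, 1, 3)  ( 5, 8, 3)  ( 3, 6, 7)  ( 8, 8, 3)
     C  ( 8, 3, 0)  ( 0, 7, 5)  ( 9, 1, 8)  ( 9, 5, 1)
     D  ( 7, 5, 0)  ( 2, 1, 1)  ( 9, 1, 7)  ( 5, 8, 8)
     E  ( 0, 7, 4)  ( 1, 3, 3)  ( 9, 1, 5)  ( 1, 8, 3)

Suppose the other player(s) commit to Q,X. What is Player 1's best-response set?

P1 best: {D}

u_1(A vs Q,X) = 4
u_1(B vs Q,X) = 2
u_1(C vs Q,X) = 1
u_1(D vs Q,X) = 5
u_1(E vs Q,X) = 1
max payoff 5 at {D}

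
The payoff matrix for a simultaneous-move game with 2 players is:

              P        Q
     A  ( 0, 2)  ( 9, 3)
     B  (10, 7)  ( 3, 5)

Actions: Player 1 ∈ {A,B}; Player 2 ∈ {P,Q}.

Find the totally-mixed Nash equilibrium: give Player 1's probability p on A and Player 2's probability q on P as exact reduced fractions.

P1 indiff ⇒ q·0+(1-q)·9 = q·10+(1-q)·3 ⇒ q(-10) = (1-q)(-6) ⇒ q = 3/8
P2 indiff ⇒ p·2+(1-p)·7 = p·3+(1-p)·5 ⇒ p(-1) = (1-p)(-2) ⇒ p = 2/3

P1 mixes 2/3 on A; P2 mixes 3/8 on P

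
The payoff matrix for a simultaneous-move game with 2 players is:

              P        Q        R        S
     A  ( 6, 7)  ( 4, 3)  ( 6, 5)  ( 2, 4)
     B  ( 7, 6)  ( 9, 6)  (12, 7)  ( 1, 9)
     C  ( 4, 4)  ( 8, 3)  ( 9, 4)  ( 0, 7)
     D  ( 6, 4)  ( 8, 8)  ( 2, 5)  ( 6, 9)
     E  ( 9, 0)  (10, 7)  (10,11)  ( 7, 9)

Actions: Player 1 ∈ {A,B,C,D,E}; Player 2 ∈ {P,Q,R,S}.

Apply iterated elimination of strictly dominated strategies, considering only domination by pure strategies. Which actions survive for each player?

P1 drop A (E beats it: P:9>6 Q:10>4 R:10>6 S:7>2)
P1 drop C (B beats it: P:7>4 Q:9>8 R:12>9 S:1>0)
P1 drop D (E beats it: P:9>6 Q:10>8 R:10>2 S:7>6)
P2 drop P (R beats it: B:7>6 E:11>0)
P2 drop Q (R beats it: B:7>6 E:11>7)
P1→{B,E} P2→{R,S}

IESDS → P1:{B,E} P2:{R,S}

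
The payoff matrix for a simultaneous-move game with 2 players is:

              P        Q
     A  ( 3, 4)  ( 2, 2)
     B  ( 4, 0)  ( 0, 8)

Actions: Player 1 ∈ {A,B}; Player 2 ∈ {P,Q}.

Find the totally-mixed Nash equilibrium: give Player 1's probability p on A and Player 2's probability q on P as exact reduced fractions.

P1 indiff ⇒ q·3+(1-q)·2 = q·4+(1-q)·0 ⇒ q(-1) = (1-q)(-2) ⇒ q = 2/3
P2 indiff ⇒ p·4+(1-p)·0 = p·2+(1-p)·8 ⇒ p(2) = (1-p)(8) ⇒ p = 4/5

(p,q) = (4/5, 2/3)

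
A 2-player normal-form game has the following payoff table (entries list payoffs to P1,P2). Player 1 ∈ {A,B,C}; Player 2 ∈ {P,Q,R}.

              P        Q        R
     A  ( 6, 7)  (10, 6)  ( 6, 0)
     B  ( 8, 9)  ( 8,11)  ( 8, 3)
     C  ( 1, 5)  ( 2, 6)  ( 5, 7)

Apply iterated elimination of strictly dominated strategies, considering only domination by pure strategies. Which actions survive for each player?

P1 drop C (A beats it: P:6>1 Q:10>2 R:6>5)
P2 drop R (P beats it: A:7>0 B:9>3)
P1→{A,B} P2→{P,Q}

IESDS → P1:{A,B} P2:{P,Q}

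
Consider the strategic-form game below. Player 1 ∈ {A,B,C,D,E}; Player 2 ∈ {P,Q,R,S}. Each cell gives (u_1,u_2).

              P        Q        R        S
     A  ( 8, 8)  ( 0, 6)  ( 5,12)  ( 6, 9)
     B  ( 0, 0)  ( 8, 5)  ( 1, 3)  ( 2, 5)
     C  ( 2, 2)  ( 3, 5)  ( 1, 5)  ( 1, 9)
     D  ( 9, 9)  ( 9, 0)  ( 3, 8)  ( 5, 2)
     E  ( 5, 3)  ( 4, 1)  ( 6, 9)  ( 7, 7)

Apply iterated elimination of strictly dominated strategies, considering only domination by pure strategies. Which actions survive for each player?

P1 drop B (D beats it: P:9>0 Q:9>8 R:3>1 S:5>2)
P1 drop C (D beats it: P:9>2 Q:9>3 R:3>1 S:5>1)
P2 drop Q (P beats it: A:8>6 D:9>0 E:3>1)
P2 drop S (R beats it: A:12>9 D:8>2 E:9>7)
P1→{A,D,E} P2→{P,R}

Remaining: P1:{A,D,E} P2:{P,R}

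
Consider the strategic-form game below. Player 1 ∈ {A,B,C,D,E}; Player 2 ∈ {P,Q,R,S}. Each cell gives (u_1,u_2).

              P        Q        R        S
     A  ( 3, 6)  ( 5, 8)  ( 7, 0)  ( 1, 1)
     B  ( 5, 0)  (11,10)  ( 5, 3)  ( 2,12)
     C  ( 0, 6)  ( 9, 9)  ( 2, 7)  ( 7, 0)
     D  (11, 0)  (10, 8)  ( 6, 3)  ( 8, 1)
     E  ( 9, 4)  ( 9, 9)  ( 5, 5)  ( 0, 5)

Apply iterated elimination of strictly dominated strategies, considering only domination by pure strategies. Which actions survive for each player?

Survivors P1:{B,D} P2:{Q,S}

P1 drop C (D beats it: P:11>0 Q:10>9 R:6>2 S:8>7)
P1 drop E (D beats it: P:11>9 Q:10>9 R:6>5 S:8>0)
P2 drop P (Q beats it: A:8>6 B:10>0 D:8>0)
P2 drop R (Q beats it: A:8>0 B:10>3 D:8>3)
P1 drop A (B beats it: Q:11>5 S:2>1)
P1→{B,D} P2→{Q,S}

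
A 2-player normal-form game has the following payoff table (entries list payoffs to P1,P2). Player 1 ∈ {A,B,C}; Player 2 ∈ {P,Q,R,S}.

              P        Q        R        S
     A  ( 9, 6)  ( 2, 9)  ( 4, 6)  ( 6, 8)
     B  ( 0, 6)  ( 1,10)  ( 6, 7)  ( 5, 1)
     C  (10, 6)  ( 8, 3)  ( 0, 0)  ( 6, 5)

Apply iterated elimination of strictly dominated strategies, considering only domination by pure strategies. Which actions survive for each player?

P2 drop R (Q beats it: A:9>6 B:10>7 C:3>0)
P1 drop B (A beats it: P:9>0 Q:2>1 S:6>5)
P1→{A,C} P2→{P,Q,S}

IESDS → P1:{A,C} P2:{P,Q,S}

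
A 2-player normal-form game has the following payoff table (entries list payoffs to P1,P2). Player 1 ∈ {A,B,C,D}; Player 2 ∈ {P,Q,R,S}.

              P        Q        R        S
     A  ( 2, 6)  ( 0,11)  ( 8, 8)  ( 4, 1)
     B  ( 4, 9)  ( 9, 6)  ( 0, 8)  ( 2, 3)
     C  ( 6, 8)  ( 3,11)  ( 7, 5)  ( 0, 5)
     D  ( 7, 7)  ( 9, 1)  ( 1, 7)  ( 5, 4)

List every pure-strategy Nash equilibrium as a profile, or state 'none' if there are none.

NE set: (D,P)

(A,P): not NE [P1→D gives 7>2; P2→Q gives 11>6]
(A,Q): not NE [P1→D gives 9>0]
(A,R): not NE [P2→Q gives 11>8]
(A,S): not NE [P1→D gives 5>4; P2→Q gives 11>1]
(B,P): not NE [P1→D gives 7>4]
(B,Q): not NE [P2→P gives 9>6]
(B,R): not NE [P1→A gives 8>0; P2→P gives 9>8]
(B,S): not NE [P1→D gives 5>2; P2→P gives 9>3]
(C,P): not NE [P1→D gives 7>6; P2→Q gives 11>8]
(C,Q): not NE [P1→D gives 9>3]
(C,R): not NE [P1→A gives 8>7; P2→Q gives 11>5]
(C,S): not NE [P1→D gives 5>0; P2→Q gives 11>5]
(D,P): NE
(D,Q): not NE [P2→R gives 7>1]
(D,R): not NE [P1→A gives 8>1]
(D,S): not NE [P2→R gives 7>4]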